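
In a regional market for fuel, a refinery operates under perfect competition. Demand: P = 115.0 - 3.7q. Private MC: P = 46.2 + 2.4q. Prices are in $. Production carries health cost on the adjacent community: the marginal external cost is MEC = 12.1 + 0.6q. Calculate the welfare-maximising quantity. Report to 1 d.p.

q* = 8.5

Social marginal cost = private MC + MEC = 58.3 + 3.0q.
Set SMC = demand: 58.3 + 3.0q = 115.0 - 3.7q → q* = 8.4627.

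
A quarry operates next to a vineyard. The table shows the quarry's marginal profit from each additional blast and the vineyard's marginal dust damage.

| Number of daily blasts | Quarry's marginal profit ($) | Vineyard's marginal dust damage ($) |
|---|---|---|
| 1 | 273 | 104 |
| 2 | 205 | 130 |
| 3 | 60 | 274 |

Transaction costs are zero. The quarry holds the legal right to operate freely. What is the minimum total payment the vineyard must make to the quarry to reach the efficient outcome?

Left alone the quarry would choose level 3 (marginal profit stays positive).
Efficient level: k* = 2 (marginal profit ≥ marginal dust damage through 2).
The vineyard must at least cover the quarry's forgone profit from cutting 3→2: 60 = 60.

$60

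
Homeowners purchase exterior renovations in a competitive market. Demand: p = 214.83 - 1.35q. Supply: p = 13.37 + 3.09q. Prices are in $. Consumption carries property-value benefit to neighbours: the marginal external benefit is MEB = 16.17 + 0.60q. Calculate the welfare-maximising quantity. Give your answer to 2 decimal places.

Social marginal benefit = demand + MEB = 231.00 - 0.75q.
Set SMB = MC: 231.00 - 0.75q = 13.37 + 3.09q → q* = 56.6745.

q* = 56.67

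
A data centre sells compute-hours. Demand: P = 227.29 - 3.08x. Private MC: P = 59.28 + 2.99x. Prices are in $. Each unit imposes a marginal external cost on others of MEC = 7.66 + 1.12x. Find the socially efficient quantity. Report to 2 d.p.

x* = 22.30

Social marginal cost = private MC + MEC = 66.94 + 4.11x.
Set SMC = demand: 66.94 + 4.11x = 227.29 - 3.08x → x* = 22.3018.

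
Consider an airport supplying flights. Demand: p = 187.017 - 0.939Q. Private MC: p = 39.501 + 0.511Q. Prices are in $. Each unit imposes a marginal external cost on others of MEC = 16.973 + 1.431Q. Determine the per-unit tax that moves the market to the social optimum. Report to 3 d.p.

Social marginal cost = private MC + MEC = 56.474 + 1.942Q.
Set SMC = demand: 56.474 + 1.942Q = 187.017 - 0.939Q → Q* = 45.3117.
The Pigouvian tax equals MEC at Q*: 16.973 + 1.431×45.3117 = 81.8140.

tax = $81.814 per unit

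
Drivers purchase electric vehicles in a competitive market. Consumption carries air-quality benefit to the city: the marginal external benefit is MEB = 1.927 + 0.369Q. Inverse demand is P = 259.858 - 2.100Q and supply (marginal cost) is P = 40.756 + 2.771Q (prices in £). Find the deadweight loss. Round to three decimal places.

Market equilibrium (private): 40.756 + 2.771Q = 259.858 - 2.100Q → Q_m = 44.9809.
Social marginal benefit = demand + MEB = 261.785 - 1.731Q.
Set SMB = MC: 261.785 - 1.731Q = 40.756 + 2.771Q → Q* = 49.0957.
Height of the DWL triangle at Q_m is SMB(Q_m) − MC(Q_m) = MEB(Q_m) = 18.5250.
DWL = ½ × 4.1148 × 18.5250 = 38.1133.

DWL = £38.113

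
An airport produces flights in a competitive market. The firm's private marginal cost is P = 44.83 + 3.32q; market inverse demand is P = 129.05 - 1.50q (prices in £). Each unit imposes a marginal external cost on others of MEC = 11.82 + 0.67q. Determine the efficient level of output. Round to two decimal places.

Social marginal cost = private MC + MEC = 56.65 + 3.99q.
Set SMC = demand: 56.65 + 3.99q = 129.05 - 1.50q → q* = 13.1876.

q* = 13.19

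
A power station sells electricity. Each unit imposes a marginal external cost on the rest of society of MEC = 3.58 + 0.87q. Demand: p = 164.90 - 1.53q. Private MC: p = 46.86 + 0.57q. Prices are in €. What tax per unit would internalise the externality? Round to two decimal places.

Social marginal cost = private MC + MEC = 50.44 + 1.44q.
Set SMC = demand: 50.44 + 1.44q = 164.90 - 1.53q → q* = 38.5387.
The Pigouvian tax equals MEC at q*: 3.58 + 0.87×38.5387 = 37.1087.

tax = €37.11 per unit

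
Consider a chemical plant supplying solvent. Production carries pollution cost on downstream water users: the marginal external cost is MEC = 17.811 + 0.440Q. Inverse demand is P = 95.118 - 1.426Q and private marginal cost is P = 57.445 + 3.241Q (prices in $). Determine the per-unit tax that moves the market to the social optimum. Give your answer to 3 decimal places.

Social marginal cost = private MC + MEC = 75.256 + 3.681Q.
Set SMC = demand: 75.256 + 3.681Q = 95.118 - 1.426Q → Q* = 3.8892.
The Pigouvian tax equals MEC at Q*: 17.811 + 0.440×3.8892 = 19.5222.

tax = $19.522 per unit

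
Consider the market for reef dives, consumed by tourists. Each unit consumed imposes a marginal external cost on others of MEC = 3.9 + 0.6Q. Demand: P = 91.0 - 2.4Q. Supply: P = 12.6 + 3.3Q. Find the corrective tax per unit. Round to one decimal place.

Social marginal benefit = demand − MEC = 87.1 - 3.0Q.
Set SMB = MC: 87.1 - 3.0Q = 12.6 + 3.3Q → Q* = 11.8254.
The Pigouvian tax equals MEC at Q*: 3.9 + 0.6×11.8254 = 10.9952.

tax = 11.0 per unit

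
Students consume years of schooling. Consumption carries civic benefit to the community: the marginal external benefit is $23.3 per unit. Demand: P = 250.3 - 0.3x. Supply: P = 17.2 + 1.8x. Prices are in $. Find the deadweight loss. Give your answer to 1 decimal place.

DWL = $129.3

Market equilibrium (private): 17.2 + 1.8x = 250.3 - 0.3x → x_m = 111.0000.
Social marginal benefit = demand + MEB = 273.6 - 0.3x.
Set SMB = MC: 273.6 - 0.3x = 17.2 + 1.8x → x* = 122.0952.
Between x* and x_m the wedge SMB − MC runs linearly from 0 to MEB(x_m), so the loss is a triangle.
DWL = ½ × 11.0952 × 23.3000 = 129.2591.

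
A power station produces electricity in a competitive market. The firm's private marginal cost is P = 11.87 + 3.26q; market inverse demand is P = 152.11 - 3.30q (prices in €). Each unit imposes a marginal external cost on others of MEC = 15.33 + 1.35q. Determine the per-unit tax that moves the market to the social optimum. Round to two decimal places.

tax = €36.65 per unit

Social marginal cost = private MC + MEC = 27.20 + 4.61q.
Set SMC = demand: 27.20 + 4.61q = 152.11 - 3.30q → q* = 15.7914.
The Pigouvian tax equals MEC at q*: 15.33 + 1.35×15.7914 = 36.6484.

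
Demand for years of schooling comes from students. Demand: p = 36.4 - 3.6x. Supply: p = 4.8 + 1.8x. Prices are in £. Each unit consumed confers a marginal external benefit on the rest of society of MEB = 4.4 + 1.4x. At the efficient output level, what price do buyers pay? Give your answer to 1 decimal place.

Social marginal benefit = demand + MEB = 40.8 - 2.2x.
Set SMB = MC: 40.8 - 2.2x = 4.8 + 1.8x → x* = 9.0000.
Consumer price on the demand curve at x*: 36.4 − 3.6×9.0000 = 4.0000.

P = £4.0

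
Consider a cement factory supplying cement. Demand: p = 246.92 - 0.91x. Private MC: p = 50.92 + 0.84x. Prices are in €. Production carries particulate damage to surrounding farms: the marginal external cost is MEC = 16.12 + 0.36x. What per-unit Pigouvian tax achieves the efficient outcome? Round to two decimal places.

tax = €46.81 per unit

Social marginal cost = private MC + MEC = 67.04 + 1.20x.
Set SMC = demand: 67.04 + 1.20x = 246.92 - 0.91x → x* = 85.2512.
The Pigouvian tax equals MEC at x*: 16.12 + 0.36×85.2512 = 46.8104.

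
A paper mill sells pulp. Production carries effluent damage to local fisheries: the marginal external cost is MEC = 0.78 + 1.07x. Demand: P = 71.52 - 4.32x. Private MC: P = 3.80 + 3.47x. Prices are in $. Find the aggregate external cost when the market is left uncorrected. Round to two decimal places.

Market equilibrium (private): 3.80 + 3.47x = 71.52 - 4.32x → x_m = 8.6932.
Total external cost = ∫₀^{x_m} (0.78 + 1.07x) dx = 0.78×8.6932 + ½×1.07×8.6932² = 47.2116.

$47.21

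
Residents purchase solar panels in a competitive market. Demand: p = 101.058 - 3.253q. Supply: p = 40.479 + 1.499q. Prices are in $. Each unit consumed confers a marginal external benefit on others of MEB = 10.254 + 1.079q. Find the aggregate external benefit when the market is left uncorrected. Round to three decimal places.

$218.395

Market equilibrium (private): 40.479 + 1.499q = 101.058 - 3.253q → q_m = 12.7481.
Total external benefit = ∫₀^{q_m} (10.254 + 1.079q) dq = 10.254×12.7481 + ½×1.079×12.7481² = 218.3953.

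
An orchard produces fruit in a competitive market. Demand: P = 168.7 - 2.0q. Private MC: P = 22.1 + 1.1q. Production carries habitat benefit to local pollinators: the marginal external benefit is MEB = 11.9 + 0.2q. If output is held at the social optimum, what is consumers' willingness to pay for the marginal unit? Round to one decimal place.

P = 59.4

Social marginal cost = private MC − MEB = 10.2 + 0.9q.
Set SMC = demand: 10.2 + 0.9q = 168.7 - 2.0q → q* = 54.6552.
Consumer price on the demand curve at q*: 168.7 − 2.0×54.6552 = 59.3896.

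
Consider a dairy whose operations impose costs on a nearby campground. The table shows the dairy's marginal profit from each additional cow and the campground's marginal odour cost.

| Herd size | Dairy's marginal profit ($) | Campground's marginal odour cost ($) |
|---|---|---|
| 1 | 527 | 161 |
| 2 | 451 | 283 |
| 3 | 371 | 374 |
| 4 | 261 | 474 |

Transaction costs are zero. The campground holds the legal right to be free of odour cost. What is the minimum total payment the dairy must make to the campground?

$444

Efficient level: marginal profit ≥ marginal odour cost through level 2, so k* = 2.
With the campground holding the right, the dairy must at least compensate total damage at k*: 161 + 283 = 444.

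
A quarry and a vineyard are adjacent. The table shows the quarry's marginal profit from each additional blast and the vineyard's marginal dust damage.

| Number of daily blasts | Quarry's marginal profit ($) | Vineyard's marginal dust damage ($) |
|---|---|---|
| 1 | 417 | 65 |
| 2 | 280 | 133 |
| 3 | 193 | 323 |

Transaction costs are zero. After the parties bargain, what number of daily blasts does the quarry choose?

Bargaining reaches the level where marginal profit last exceeds marginal dust damage.
That holds through level 2 (280 ≥ 133) but not at 3 (193 < 323).

2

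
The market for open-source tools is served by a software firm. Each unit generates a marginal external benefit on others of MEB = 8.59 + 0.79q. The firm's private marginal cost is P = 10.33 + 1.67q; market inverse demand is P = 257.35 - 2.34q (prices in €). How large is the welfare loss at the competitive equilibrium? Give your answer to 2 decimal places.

Market equilibrium (private): 10.33 + 1.67q = 257.35 - 2.34q → q_m = 61.6010.
Social marginal cost = private MC − MEB = 1.74 + 0.88q.
Set SMC = demand: 1.74 + 0.88q = 257.35 - 2.34q → q* = 79.3820.
The welfare-loss triangle has base |q_m − q*| and height MEB(q_m) (the vertical gap between SMC and demand is zero at q* and MEB at q_m).
DWL = ½ × 17.7810 × 57.2548 = 509.0238.

DWL = €509.02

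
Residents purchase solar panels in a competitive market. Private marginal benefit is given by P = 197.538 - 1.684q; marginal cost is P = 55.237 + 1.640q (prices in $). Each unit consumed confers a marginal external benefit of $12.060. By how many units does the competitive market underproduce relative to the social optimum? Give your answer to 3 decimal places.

Market equilibrium (private): 55.237 + 1.640q = 197.538 - 1.684q → q_m = 42.8102.
Social marginal benefit = demand + MEB = 209.598 - 1.684q.
Set SMB = MC: 209.598 - 1.684q = 55.237 + 1.640q → q* = 46.4383.
Gap = |42.8102 − 46.4383| = 3.6281.

3.628 units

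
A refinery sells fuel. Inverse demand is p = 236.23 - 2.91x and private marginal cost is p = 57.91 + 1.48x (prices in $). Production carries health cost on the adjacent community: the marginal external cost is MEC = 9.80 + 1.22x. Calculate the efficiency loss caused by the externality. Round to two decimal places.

Market equilibrium (private): 57.91 + 1.48x = 236.23 - 2.91x → x_m = 40.6196.
Social marginal cost = private MC + MEC = 67.71 + 2.70x.
Set SMC = demand: 67.71 + 2.70x = 236.23 - 2.91x → x* = 30.0392.
Between x* and x_m the wedge SMC − demand runs linearly from 0 to MEC(x_m), so the loss is a triangle.
DWL = ½ × 10.5804 × 59.3559 = 314.0046.

DWL = $314.00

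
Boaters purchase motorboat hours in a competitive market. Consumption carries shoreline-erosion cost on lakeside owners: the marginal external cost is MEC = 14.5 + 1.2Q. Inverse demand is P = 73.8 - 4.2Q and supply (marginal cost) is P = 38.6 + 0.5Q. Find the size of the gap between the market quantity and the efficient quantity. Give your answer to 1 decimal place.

Market equilibrium (private): 38.6 + 0.5Q = 73.8 - 4.2Q → Q_m = 7.4894.
Social marginal benefit = demand − MEC = 59.3 - 5.4Q.
Set SMB = MC: 59.3 - 5.4Q = 38.6 + 0.5Q → Q* = 3.5085.
Gap = |7.4894 − 3.5085| = 3.9809.

4.0 units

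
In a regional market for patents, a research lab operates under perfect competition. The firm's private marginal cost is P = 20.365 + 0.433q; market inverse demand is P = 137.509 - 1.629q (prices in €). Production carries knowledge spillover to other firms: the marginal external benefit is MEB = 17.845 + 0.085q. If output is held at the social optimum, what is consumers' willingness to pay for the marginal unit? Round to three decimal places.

Social marginal cost = private MC − MEB = 2.520 + 0.348q.
Set SMC = demand: 2.520 + 0.348q = 137.509 - 1.629q → q* = 68.2797.
Consumer price on the demand curve at q*: 137.509 − 1.629×68.2797 = 26.2814.

P = €26.281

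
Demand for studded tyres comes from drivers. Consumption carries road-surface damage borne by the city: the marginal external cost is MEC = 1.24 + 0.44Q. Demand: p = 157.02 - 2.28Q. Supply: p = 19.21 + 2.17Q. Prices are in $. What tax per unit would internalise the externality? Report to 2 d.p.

tax = $13.53 per unit

Social marginal benefit = demand − MEC = 155.78 - 2.72Q.
Set SMB = MC: 155.78 - 2.72Q = 19.21 + 2.17Q → Q* = 27.9284.
The Pigouvian tax equals MEC at Q*: 1.24 + 0.44×27.9284 = 13.5285.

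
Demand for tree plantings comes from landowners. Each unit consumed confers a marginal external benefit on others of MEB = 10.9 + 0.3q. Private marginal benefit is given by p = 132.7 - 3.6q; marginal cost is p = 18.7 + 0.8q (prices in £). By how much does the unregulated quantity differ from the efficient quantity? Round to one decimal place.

4.6 units

Market equilibrium (private): 18.7 + 0.8q = 132.7 - 3.6q → q_m = 25.9091.
Social marginal benefit = demand + MEB = 143.6 - 3.3q.
Set SMB = MC: 143.6 - 3.3q = 18.7 + 0.8q → q* = 30.4634.
Gap = |25.9091 − 30.4634| = 4.5543.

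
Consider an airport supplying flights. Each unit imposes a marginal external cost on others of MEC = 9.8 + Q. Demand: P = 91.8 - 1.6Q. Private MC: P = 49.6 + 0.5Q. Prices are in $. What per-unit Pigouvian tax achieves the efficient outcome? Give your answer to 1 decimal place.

Social marginal cost = private MC + MEC = 59.4 + 1.5Q.
Set SMC = demand: 59.4 + 1.5Q = 91.8 - 1.6Q → Q* = 10.4516.
The Pigouvian tax equals MEC at Q*: 9.8 + 1.0×10.4516 = 20.2516.

tax = $20.3 per unit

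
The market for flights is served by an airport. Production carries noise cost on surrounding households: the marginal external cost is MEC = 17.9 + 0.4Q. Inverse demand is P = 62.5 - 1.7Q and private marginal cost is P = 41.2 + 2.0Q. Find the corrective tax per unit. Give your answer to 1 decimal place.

tax = 18.2 per unit

Social marginal cost = private MC + MEC = 59.1 + 2.4Q.
Set SMC = demand: 59.1 + 2.4Q = 62.5 - 1.7Q → Q* = 0.8293.
The Pigouvian tax equals MEC at Q*: 17.9 + 0.4×0.8293 = 18.2317.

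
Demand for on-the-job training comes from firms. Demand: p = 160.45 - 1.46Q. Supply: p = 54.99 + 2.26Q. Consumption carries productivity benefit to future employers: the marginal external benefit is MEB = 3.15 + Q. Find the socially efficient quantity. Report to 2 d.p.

Social marginal benefit = demand + MEB = 163.60 - 0.46Q.
Set SMB = MC: 163.60 - 0.46Q = 54.99 + 2.26Q → Q* = 39.9301.

Q* = 39.93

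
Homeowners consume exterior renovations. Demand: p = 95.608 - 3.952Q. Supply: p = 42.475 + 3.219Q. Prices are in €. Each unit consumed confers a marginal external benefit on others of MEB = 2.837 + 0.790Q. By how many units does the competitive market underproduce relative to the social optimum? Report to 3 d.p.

Market equilibrium (private): 42.475 + 3.219Q = 95.608 - 3.952Q → Q_m = 7.4094.
Social marginal benefit = demand + MEB = 98.445 - 3.162Q.
Set SMB = MC: 98.445 - 3.162Q = 42.475 + 3.219Q → Q* = 8.7714.
Gap = |7.4094 − 8.7714| = 1.3620.

1.362 units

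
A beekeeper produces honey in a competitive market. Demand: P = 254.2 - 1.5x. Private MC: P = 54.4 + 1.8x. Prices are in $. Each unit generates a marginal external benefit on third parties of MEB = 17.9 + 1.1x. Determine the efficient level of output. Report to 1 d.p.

x* = 99.0

Social marginal cost = private MC − MEB = 36.5 + 0.7x.
Set SMC = demand: 36.5 + 0.7x = 254.2 - 1.5x → x* = 98.9545.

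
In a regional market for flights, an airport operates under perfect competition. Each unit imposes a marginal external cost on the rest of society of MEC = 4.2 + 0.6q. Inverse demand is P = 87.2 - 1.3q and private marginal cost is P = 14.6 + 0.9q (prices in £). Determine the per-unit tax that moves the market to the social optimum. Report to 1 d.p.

Social marginal cost = private MC + MEC = 18.8 + 1.5q.
Set SMC = demand: 18.8 + 1.5q = 87.2 - 1.3q → q* = 24.4286.
The Pigouvian tax equals MEC at q*: 4.2 + 0.6×24.4286 = 18.8572.

tax = £18.9 per unit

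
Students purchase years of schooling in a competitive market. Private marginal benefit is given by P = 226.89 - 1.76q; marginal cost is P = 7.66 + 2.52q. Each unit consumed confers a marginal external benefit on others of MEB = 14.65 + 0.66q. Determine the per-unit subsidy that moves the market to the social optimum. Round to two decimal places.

subsidy = 57.29 per unit

Social marginal benefit = demand + MEB = 241.54 - 1.10q.
Set SMB = MC: 241.54 - 1.10q = 7.66 + 2.52q → q* = 64.6077.
The Pigouvian subsidy equals MEB at q*: 14.65 + 0.66×64.6077 = 57.2911.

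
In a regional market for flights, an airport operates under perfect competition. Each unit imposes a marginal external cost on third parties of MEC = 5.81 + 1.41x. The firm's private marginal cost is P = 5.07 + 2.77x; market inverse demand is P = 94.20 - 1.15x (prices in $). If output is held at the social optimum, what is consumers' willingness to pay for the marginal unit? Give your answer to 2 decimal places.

P = $76.22

Social marginal cost = private MC + MEC = 10.88 + 4.18x.
Set SMC = demand: 10.88 + 4.18x = 94.20 - 1.15x → x* = 15.6323.
Consumer price on the demand curve at x*: 94.20 − 1.15×15.6323 = 76.2229.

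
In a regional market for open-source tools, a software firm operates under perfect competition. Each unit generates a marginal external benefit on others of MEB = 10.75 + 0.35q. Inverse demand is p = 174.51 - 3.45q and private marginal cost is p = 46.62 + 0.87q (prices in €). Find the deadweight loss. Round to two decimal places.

DWL = €56.13

Market equilibrium (private): 46.62 + 0.87q = 174.51 - 3.45q → q_m = 29.6042.
Social marginal cost = private MC − MEB = 35.87 + 0.52q.
Set SMC = demand: 35.87 + 0.52q = 174.51 - 3.45q → q* = 34.9219.
The loss is the area between SMC and demand from q* to q_m; with linear curves that's a triangle of height MEB(q_m).
DWL = ½ × 5.3177 × 21.1115 = 56.1323.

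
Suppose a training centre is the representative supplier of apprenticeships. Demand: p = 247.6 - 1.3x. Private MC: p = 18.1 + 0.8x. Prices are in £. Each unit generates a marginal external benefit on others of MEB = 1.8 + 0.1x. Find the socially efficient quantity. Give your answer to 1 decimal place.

x* = 115.7

Social marginal cost = private MC − MEB = 16.3 + 0.7x.
Set SMC = demand: 16.3 + 0.7x = 247.6 - 1.3x → x* = 115.6500.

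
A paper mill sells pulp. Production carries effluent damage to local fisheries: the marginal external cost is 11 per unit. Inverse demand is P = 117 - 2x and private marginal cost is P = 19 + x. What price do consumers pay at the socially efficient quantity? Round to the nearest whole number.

P = 59

Social marginal cost = private MC + MEC = 30 + x.
Set SMC = demand: 30 + x = 117 - 2x → x* = 29.0000.
Consumer price on the demand curve at x*: 117 − 2×29.0000 = 59.0000.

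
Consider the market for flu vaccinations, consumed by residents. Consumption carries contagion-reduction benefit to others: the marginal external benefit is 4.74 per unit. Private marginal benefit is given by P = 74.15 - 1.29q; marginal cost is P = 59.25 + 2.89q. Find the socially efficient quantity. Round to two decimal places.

Social marginal benefit = demand + MEB = 78.89 - 1.29q.
Set SMB = MC: 78.89 - 1.29q = 59.25 + 2.89q → q* = 4.6986.

q* = 4.70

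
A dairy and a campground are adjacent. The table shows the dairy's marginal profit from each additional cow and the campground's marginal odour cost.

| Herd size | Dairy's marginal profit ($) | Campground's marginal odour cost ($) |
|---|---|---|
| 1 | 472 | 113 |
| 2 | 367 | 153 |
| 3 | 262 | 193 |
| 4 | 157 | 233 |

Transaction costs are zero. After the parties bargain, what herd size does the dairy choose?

3

Bargaining reaches the level where marginal profit last exceeds marginal odour cost.
That holds through level 3 (262 ≥ 193) but not at 4 (157 < 233).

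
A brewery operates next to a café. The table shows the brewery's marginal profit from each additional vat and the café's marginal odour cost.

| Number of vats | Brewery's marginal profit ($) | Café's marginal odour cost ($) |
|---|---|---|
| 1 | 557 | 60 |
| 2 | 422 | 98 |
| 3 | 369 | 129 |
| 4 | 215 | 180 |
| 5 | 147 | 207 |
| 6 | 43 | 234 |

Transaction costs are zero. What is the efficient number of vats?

Bargaining reaches the level where marginal profit last exceeds marginal odour cost.
That holds through level 4 (215 ≥ 180) but not at 5 (147 < 207).

4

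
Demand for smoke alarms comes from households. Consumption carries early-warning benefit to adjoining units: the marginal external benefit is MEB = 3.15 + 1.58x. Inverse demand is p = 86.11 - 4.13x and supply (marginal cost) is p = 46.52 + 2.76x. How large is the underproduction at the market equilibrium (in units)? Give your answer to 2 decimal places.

2.30 units

Market equilibrium (private): 46.52 + 2.76x = 86.11 - 4.13x → x_m = 5.7460.
Social marginal benefit = demand + MEB = 89.26 - 2.55x.
Set SMB = MC: 89.26 - 2.55x = 46.52 + 2.76x → x* = 8.0490.
Gap = |5.7460 − 8.0490| = 2.3030.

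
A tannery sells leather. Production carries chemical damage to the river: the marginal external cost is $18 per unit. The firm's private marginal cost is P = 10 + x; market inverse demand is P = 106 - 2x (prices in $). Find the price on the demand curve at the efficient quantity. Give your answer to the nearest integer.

P = $54

Social marginal cost = private MC + MEC = 28 + x.
Set SMC = demand: 28 + x = 106 - 2x → x* = 26.0000.
Consumer price on the demand curve at x*: 106 − 2×26.0000 = 54.0000.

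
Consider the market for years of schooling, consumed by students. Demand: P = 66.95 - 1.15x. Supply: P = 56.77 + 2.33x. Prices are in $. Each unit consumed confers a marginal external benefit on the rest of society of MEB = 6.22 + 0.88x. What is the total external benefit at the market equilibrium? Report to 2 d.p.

Market equilibrium (private): 56.77 + 2.33x = 66.95 - 1.15x → x_m = 2.9253.
Total external benefit = ∫₀^{x_m} (6.22 + 0.88x) dx = 6.22×2.9253 + ½×0.88×2.9253² = 21.9606.

$21.96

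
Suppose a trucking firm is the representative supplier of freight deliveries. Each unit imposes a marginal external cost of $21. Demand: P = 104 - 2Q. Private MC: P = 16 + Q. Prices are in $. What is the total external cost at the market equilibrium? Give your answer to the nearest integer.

Market equilibrium (private): 16 + Q = 104 - 2Q → Q_m = 29.3333.
Total external cost = MEC × Q_m = 21 × 29.3333 = 615.9993.

$616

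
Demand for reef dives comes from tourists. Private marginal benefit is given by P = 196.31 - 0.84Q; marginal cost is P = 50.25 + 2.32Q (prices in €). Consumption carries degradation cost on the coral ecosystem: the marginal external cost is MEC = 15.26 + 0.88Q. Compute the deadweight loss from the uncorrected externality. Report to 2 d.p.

DWL = €387.22

Market equilibrium (private): 50.25 + 2.32Q = 196.31 - 0.84Q → Q_m = 46.2215.
Social marginal benefit = demand − MEC = 181.05 - 1.72Q.
Set SMB = MC: 181.05 - 1.72Q = 50.25 + 2.32Q → Q* = 32.3762.
The loss is the area between SMB and MC from Q* to Q_m; with linear curves that's a triangle of height MEC(Q_m).
DWL = ½ × 13.8453 × 55.9349 = 387.2177.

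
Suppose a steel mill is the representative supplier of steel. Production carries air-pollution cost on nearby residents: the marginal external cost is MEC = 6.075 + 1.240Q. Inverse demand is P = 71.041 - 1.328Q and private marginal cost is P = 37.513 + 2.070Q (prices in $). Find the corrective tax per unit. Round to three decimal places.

tax = $13.415 per unit

Social marginal cost = private MC + MEC = 43.588 + 3.310Q.
Set SMC = demand: 43.588 + 3.310Q = 71.041 - 1.328Q → Q* = 5.9191.
The Pigouvian tax equals MEC at Q*: 6.075 + 1.240×5.9191 = 13.4147.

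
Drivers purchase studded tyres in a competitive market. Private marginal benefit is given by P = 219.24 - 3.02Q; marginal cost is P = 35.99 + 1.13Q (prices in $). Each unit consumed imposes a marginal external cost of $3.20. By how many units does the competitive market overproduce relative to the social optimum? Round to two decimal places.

Market equilibrium (private): 35.99 + 1.13Q = 219.24 - 3.02Q → Q_m = 44.1566.
Social marginal benefit = demand − MEC = 216.04 - 3.02Q.
Set SMB = MC: 216.04 - 3.02Q = 35.99 + 1.13Q → Q* = 43.3855.
Gap = |44.1566 − 43.3855| = 0.7711.

0.77 units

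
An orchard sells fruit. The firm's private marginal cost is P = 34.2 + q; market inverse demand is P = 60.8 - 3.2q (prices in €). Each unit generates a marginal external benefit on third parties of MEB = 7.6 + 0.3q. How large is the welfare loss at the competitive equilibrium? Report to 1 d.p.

DWL = €11.6

Market equilibrium (private): 34.2 + q = 60.8 - 3.2q → q_m = 6.3333.
Social marginal cost = private MC − MEB = 26.6 + 0.7q.
Set SMC = demand: 26.6 + 0.7q = 60.8 - 3.2q → q* = 8.7692.
Height of the DWL triangle at q_m is demand(q_m) − SMC(q_m) = MEB(q_m) = 9.5000.
DWL = ½ × 2.4359 × 9.5000 = 11.5705.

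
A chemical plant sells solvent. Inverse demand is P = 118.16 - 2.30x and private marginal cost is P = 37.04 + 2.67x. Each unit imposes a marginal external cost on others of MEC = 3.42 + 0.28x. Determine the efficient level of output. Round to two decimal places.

Social marginal cost = private MC + MEC = 40.46 + 2.95x.
Set SMC = demand: 40.46 + 2.95x = 118.16 - 2.30x → x* = 14.8000.

x* = 14.80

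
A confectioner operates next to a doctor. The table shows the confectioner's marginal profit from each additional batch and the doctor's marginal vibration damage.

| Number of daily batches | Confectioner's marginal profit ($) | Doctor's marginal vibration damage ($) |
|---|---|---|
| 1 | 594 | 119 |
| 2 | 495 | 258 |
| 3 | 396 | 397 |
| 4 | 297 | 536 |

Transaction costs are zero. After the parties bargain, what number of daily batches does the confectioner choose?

Bargaining reaches the level where marginal profit last exceeds marginal vibration damage.
That holds through level 2 (495 ≥ 258) but not at 3 (396 < 397).

2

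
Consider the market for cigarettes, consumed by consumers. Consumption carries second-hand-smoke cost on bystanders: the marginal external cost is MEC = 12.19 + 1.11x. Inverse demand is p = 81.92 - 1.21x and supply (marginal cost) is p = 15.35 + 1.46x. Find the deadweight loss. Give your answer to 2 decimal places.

DWL = 210.22

Market equilibrium (private): 15.35 + 1.46x = 81.92 - 1.21x → x_m = 24.9326.
Social marginal benefit = demand − MEC = 69.73 - 2.32x.
Set SMB = MC: 69.73 - 2.32x = 15.35 + 1.46x → x* = 14.3862.
Height of the DWL triangle at x_m is MC(x_m) − SMB(x_m) = MEC(x_m) = 39.8652.
DWL = ½ × 10.5464 × 39.8652 = 210.2172.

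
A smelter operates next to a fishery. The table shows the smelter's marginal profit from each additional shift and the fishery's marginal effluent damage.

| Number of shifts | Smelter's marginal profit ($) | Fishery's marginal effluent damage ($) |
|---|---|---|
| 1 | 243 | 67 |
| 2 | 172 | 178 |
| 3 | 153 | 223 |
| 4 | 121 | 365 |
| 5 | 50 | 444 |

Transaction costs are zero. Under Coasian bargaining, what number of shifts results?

1

Bargaining reaches the level where marginal profit last exceeds marginal effluent damage.
That holds through level 1 (243 ≥ 67) but not at 2 (172 < 178).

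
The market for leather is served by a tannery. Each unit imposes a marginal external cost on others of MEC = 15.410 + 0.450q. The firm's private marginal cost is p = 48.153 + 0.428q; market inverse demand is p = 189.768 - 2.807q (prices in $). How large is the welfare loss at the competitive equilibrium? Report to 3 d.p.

DWL = $167.253

Market equilibrium (private): 48.153 + 0.428q = 189.768 - 2.807q → q_m = 43.7759.
Social marginal cost = private MC + MEC = 63.563 + 0.878q.
Set SMC = demand: 63.563 + 0.878q = 189.768 - 2.807q → q* = 34.2483.
Between q* and q_m the wedge SMC − demand runs linearly from 0 to MEC(q_m), so the loss is a triangle.
DWL = ½ × 9.5276 × 35.1091 = 167.2527.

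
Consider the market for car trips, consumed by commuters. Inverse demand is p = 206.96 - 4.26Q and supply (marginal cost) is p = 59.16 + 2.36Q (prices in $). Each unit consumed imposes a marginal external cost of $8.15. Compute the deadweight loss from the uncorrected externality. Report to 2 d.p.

Market equilibrium (private): 59.16 + 2.36Q = 206.96 - 4.26Q → Q_m = 22.3263.
Social marginal benefit = demand − MEC = 198.81 - 4.26Q.
Set SMB = MC: 198.81 - 4.26Q = 59.16 + 2.36Q → Q* = 21.0952.
Height of the DWL triangle at Q_m is MC(Q_m) − SMB(Q_m) = MEC(Q_m) = 8.1500.
DWL = ½ × 1.2311 × 8.1500 = 5.0167.

DWL = $5.02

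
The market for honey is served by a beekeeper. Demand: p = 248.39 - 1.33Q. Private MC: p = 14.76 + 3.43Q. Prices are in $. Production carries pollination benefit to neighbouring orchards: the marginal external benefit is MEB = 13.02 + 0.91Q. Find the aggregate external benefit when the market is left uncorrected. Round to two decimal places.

Market equilibrium (private): 14.76 + 3.43Q = 248.39 - 1.33Q → Q_m = 49.0819.
Total external benefit = ∫₀^{Q_m} (13.02 + 0.91Q) dQ = 13.02×49.0819 + ½×0.91×49.0819² = 1735.1563.

$1735.16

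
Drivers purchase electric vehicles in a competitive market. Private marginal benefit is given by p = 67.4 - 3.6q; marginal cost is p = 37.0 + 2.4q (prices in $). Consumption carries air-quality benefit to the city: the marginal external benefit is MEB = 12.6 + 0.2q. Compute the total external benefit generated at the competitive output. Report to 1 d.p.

$66.4

Market equilibrium (private): 37.0 + 2.4q = 67.4 - 3.6q → q_m = 5.0667.
Total external benefit = ∫₀^{q_m} (12.6 + 0.2q) dq = 12.6×5.0667 + ½×0.2×5.0667² = 66.4076.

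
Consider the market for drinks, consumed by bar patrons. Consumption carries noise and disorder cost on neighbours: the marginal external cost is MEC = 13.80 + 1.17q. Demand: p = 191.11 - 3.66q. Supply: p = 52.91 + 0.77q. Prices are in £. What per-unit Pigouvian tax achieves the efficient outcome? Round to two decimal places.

Social marginal benefit = demand − MEC = 177.31 - 4.83q.
Set SMB = MC: 177.31 - 4.83q = 52.91 + 0.77q → q* = 22.2143.
The Pigouvian tax equals MEC at q*: 13.80 + 1.17×22.2143 = 39.7907.

tax = £39.79 per unit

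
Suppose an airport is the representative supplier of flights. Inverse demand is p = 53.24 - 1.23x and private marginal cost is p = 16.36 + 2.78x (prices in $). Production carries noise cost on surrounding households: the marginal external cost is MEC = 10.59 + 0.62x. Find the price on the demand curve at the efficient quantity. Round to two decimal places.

Social marginal cost = private MC + MEC = 26.95 + 3.40x.
Set SMC = demand: 26.95 + 3.40x = 53.24 - 1.23x → x* = 5.6782.
Consumer price on the demand curve at x*: 53.24 − 1.23×5.6782 = 46.2558.

P = $46.26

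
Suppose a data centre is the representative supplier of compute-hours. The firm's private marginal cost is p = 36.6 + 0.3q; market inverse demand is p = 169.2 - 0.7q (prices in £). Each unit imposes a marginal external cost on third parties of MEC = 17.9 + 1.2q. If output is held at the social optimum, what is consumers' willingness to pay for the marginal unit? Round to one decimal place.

P = £132.7

Social marginal cost = private MC + MEC = 54.5 + 1.5q.
Set SMC = demand: 54.5 + 1.5q = 169.2 - 0.7q → q* = 52.1364.
Consumer price on the demand curve at q*: 169.2 − 0.7×52.1364 = 132.7045.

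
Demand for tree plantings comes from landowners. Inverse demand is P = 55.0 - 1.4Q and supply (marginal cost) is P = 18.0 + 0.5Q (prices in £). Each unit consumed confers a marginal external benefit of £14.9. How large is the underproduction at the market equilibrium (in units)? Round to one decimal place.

7.8 units

Market equilibrium (private): 18.0 + 0.5Q = 55.0 - 1.4Q → Q_m = 19.4737.
Social marginal benefit = demand + MEB = 69.9 - 1.4Q.
Set SMB = MC: 69.9 - 1.4Q = 18.0 + 0.5Q → Q* = 27.3158.
Gap = |19.4737 − 27.3158| = 7.8421.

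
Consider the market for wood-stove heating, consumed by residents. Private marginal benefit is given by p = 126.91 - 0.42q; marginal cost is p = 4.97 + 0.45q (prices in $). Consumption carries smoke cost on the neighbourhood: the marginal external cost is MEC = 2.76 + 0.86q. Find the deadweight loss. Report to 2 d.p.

Market equilibrium (private): 4.97 + 0.45q = 126.91 - 0.42q → q_m = 140.1609.
Social marginal benefit = demand − MEC = 124.15 - 1.28q.
Set SMB = MC: 124.15 - 1.28q = 4.97 + 0.45q → q* = 68.8902.
The welfare-loss triangle has base |q_m − q*| and height MEC(q_m) (the vertical gap between SMB and MC is zero at q* and MEC at q_m).
DWL = ½ × 71.2707 × 123.2984 = 4393.7816.

DWL = $4393.78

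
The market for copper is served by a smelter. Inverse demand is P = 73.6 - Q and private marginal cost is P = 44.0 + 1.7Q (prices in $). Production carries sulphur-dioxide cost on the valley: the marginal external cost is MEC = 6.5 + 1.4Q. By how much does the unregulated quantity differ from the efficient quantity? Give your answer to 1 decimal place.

5.3 units

Market equilibrium (private): 44.0 + 1.7Q = 73.6 - Q → Q_m = 10.9630.
Social marginal cost = private MC + MEC = 50.5 + 3.1Q.
Set SMC = demand: 50.5 + 3.1Q = 73.6 - Q → Q* = 5.6341.
Gap = |10.9630 − 5.6341| = 5.3289.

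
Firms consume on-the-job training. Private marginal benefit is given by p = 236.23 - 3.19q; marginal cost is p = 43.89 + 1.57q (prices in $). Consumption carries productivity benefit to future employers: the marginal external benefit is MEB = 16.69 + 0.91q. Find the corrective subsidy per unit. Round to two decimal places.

Social marginal benefit = demand + MEB = 252.92 - 2.28q.
Set SMB = MC: 252.92 - 2.28q = 43.89 + 1.57q → q* = 54.2935.
The Pigouvian subsidy equals MEB at q*: 16.69 + 0.91×54.2935 = 66.0971.

subsidy = $66.10 per unit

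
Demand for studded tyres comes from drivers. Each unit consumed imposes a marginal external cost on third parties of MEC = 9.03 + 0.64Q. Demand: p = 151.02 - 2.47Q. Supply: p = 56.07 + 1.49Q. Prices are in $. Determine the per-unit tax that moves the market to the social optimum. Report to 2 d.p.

Social marginal benefit = demand − MEC = 141.99 - 3.11Q.
Set SMB = MC: 141.99 - 3.11Q = 56.07 + 1.49Q → Q* = 18.6783.
The Pigouvian tax equals MEC at Q*: 9.03 + 0.64×18.6783 = 20.9841.

tax = $20.98 per unit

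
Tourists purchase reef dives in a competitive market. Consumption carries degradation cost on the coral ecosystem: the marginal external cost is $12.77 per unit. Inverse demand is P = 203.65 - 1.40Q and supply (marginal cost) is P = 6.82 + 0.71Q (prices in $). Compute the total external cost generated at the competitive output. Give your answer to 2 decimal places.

Market equilibrium (private): 6.82 + 0.71Q = 203.65 - 1.40Q → Q_m = 93.2844.
Total external cost = MEC × Q_m = 12.77 × 93.2844 = 1191.2418.

$1191.24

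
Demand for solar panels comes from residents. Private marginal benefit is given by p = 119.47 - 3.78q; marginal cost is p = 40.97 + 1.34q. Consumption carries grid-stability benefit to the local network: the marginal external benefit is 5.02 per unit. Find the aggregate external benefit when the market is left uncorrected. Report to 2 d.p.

Market equilibrium (private): 40.97 + 1.34q = 119.47 - 3.78q → q_m = 15.3320.
Total external benefit = MEB × q_m = 5.02 × 15.3320 = 76.9666.

76.97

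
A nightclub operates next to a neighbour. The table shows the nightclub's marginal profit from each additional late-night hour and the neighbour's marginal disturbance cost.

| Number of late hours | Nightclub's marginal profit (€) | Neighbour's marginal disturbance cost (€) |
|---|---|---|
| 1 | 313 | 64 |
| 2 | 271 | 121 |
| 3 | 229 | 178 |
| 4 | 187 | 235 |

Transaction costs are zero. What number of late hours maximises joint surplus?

Bargaining reaches the level where marginal profit last exceeds marginal disturbance cost.
That holds through level 3 (229 ≥ 178) but not at 4 (187 < 235).

3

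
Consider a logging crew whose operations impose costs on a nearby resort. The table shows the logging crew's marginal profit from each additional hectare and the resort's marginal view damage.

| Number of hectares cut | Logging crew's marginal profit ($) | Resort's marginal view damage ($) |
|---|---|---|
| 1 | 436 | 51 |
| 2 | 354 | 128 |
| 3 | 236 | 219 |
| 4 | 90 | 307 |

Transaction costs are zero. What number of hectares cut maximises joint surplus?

Bargaining reaches the level where marginal profit last exceeds marginal view damage.
That holds through level 3 (236 ≥ 219) but not at 4 (90 < 307).

3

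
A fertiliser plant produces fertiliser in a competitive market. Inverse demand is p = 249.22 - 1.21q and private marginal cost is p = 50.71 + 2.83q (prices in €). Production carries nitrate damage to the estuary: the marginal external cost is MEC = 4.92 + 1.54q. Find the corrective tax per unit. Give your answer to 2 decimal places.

tax = €58.35 per unit

Social marginal cost = private MC + MEC = 55.63 + 4.37q.
Set SMC = demand: 55.63 + 4.37q = 249.22 - 1.21q → q* = 34.6935.
The Pigouvian tax equals MEC at q*: 4.92 + 1.54×34.6935 = 58.3480.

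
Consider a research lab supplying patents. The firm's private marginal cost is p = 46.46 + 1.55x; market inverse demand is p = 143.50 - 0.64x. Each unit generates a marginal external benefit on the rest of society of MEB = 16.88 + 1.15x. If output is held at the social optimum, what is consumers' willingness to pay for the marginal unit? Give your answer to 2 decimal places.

Social marginal cost = private MC − MEB = 29.58 + 0.40x.
Set SMC = demand: 29.58 + 0.40x = 143.50 - 0.64x → x* = 109.5385.
Consumer price on the demand curve at x*: 143.50 − 0.64×109.5385 = 73.3954.

P = 73.40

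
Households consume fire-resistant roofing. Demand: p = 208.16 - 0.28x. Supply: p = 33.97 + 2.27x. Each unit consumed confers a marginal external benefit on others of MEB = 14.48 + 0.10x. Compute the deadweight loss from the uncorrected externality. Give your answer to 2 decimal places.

DWL = 92.69

Market equilibrium (private): 33.97 + 2.27x = 208.16 - 0.28x → x_m = 68.3098.
Social marginal benefit = demand + MEB = 222.64 - 0.18x.
Set SMB = MC: 222.64 - 0.18x = 33.97 + 2.27x → x* = 77.0082.
Between x* and x_m the wedge SMB − MC runs linearly from 0 to MEB(x_m), so the loss is a triangle.
DWL = ½ × 8.6984 × 21.3110 = 92.6858.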